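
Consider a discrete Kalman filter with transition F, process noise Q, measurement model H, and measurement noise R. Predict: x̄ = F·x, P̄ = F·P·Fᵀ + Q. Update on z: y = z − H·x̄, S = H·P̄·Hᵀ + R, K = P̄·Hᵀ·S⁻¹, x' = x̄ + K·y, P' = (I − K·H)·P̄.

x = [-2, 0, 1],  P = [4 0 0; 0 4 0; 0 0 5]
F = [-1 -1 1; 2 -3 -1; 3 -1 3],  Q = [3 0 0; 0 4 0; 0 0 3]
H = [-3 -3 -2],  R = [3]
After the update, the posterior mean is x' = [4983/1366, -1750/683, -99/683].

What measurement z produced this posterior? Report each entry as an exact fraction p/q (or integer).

x̄ = F·x = [3, -5, -3]
P̄ = F·P·Fᵀ + Q = [16 -1 7; -1 61 21; 7 21 88]
S = H·P̄·Hᵀ + R = [1366]
K = P̄·Hᵀ·S⁻¹ = [-59/1366; -111/683; -130/683]
x' − x̄ = [885/1366, 1665/683, 1950/683] = K·y
y = (KᵀK)⁻¹·Kᵀ·(x' − x̄) = [-15]
z = y + H·x̄ = [-15] + [12] = [-3]

z = [-3]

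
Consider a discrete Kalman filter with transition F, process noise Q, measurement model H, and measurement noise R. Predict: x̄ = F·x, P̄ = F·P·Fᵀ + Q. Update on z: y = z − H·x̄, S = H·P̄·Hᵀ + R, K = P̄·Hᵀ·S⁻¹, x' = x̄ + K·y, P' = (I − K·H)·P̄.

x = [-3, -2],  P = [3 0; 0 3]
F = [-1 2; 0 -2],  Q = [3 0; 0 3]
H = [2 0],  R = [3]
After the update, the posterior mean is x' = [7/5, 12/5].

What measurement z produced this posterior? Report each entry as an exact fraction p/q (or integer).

z = [3]

x̄ = F·x = [-1, 4]
P̄ = F·P·Fᵀ + Q = [18 -12; -12 15]
S = H·P̄·Hᵀ + R = [75]
K = P̄·Hᵀ·S⁻¹ = [12/25; -8/25]
x' − x̄ = [12/5, -8/5] = K·y
y = (KᵀK)⁻¹·Kᵀ·(x' − x̄) = [5]
z = y + H·x̄ = [5] + [-2] = [3]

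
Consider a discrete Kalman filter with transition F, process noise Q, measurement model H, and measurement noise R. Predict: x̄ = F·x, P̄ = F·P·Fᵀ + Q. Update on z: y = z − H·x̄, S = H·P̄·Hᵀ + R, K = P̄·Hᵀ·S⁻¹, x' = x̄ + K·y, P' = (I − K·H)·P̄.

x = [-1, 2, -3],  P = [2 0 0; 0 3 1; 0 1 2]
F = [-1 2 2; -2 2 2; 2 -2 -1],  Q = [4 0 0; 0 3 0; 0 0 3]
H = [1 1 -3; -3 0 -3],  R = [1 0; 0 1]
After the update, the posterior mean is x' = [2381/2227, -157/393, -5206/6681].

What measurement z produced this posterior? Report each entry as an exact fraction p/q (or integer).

z = [3, -1]

x̄ = F·x = [-1, 0, -3]
P̄ = F·P·Fᵀ + Q = [34 32 -26; 32 39 -30; -26 -30 29]
S = H·P̄·Hᵀ + R = [735 -3; -3 100]
K = P̄·Hᵀ·S⁻¹ = [4776/24497 -5736/24497; 86/393 -7/131; -14327/73491 -2348/24497]
x' − x̄ = [4608/2227, -157/393, 14837/6681] = K·y
y = (KᵀK)⁻¹·Kᵀ·(x' − x̄) = [-5, -13]
z = y + H·x̄ = [-5, -13] + [8, 12] = [3, -1]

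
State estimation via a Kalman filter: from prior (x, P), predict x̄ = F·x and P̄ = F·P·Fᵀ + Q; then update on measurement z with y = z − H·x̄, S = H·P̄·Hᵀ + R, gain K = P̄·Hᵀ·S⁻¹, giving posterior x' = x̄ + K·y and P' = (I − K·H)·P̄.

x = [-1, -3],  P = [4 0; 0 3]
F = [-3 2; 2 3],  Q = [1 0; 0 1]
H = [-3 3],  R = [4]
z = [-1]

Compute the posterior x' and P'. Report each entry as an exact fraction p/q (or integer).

x' = [-6642/949, -6989/949]
P' = [19276/949 19056/949; 19056/949 19256/949]

x̄ = F·x = [-3, -11]
P̄ = F·P·Fᵀ + Q = [49 -6; -6 44]
y = z − H·x̄ = [23]
S = H·P̄·Hᵀ + R = [949]
K = P̄·Hᵀ·S⁻¹ = [-165/949; 150/949]
x' = x̄ + K·y = [-6642/949, -6989/949]
P' = (I − K·H)·P̄ = [19276/949 19056/949; 19056/949 19256/949]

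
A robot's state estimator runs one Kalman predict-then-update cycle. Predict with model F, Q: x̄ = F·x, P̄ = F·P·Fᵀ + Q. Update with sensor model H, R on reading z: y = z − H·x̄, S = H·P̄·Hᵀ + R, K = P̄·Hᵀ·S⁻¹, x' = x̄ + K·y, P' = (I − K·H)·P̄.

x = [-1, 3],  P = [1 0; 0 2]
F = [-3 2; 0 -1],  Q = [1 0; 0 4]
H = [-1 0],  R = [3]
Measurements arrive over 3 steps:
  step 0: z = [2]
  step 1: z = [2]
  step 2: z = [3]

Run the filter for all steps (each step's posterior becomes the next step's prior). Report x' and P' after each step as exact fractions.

step 0: x̄ = F·x = [9, -3]
step 0: P̄ = F·P·Fᵀ + Q = [18 -4; -4 6]
step 0: y = z − H·x̄ = [11]
step 0: S = H·P̄·Hᵀ + R = [21]
step 0: K = P̄·Hᵀ·S⁻¹ = [-6/7; 4/21]
step 0: x' = x̄ + K·y = [-3/7, -19/21]
step 0: P' = (I − K·H)·P̄ = [18/7 -4/7; -4/7 110/21]
step 1: x̄ = F·x = [-11/21, 19/21]
step 1: P̄ = F·P·Fᵀ + Q = [1091/21 -256/21; -256/21 194/21]
step 1: y = z − H·x̄ = [31/21]
step 1: S = H·P̄·Hᵀ + R = [1154/21]
step 1: K = P̄·Hᵀ·S⁻¹ = [-1091/1154; 128/577]
step 1: x' = x̄ + K·y = [-2215/1154, 711/577]
step 1: P' = (I − K·H)·P̄ = [3273/1154 -384/577; -384/577 3770/577]
step 2: x̄ = F·x = [9489/1154, -711/577]
step 2: P̄ = F·P·Fᵀ + Q = [69987/1154 -8692/577; -8692/577 6078/577]
step 2: y = z − H·x̄ = [12951/1154]
step 2: S = H·P̄·Hᵀ + R = [73449/1154]
step 2: K = P̄·Hᵀ·S⁻¹ = [-23329/24483; 17384/73449]
step 2: x' = x̄ + K·y = [-20166/8161, 11621/8161]
step 2: P' = (I − K·H)·P̄ = [23329/8161 -17384/24483; -17384/24483 511822/73449]

step 0: x' = [-3/7, -19/21], P' = [18/7 -4/7; -4/7 110/21]
step 1: x' = [-2215/1154, 711/577], P' = [3273/1154 -384/577; -384/577 3770/577]
step 2: x' = [-20166/8161, 11621/8161], P' = [23329/8161 -17384/24483; -17384/24483 511822/73449]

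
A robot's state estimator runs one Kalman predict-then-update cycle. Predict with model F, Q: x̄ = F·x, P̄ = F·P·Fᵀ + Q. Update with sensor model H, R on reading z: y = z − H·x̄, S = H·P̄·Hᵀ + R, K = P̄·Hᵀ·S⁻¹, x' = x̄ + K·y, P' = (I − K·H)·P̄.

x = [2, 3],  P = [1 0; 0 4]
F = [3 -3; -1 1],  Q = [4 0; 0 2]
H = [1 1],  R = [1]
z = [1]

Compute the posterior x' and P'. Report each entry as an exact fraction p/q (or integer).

x' = [7/9, 1/9]
P' = [167/27 -133/27; -133/27 125/27]

x̄ = F·x = [-3, 1]
P̄ = F·P·Fᵀ + Q = [49 -15; -15 7]
y = z − H·x̄ = [3]
S = H·P̄·Hᵀ + R = [27]
K = P̄·Hᵀ·S⁻¹ = [34/27; -8/27]
x' = x̄ + K·y = [7/9, 1/9]
P' = (I − K·H)·P̄ = [167/27 -133/27; -133/27 125/27]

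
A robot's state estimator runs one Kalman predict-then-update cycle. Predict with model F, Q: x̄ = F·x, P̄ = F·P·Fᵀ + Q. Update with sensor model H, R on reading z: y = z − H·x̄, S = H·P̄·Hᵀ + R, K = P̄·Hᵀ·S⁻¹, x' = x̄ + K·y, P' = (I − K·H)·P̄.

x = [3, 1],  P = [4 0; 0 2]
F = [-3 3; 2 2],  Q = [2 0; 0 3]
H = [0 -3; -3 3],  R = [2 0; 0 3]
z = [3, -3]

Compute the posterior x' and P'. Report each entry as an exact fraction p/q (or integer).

x' = [1770/37823, -35537/37823]
P' = [20632/37823 8184/37823; 8184/37823 8262/37823]

x̄ = F·x = [-6, 8]
P̄ = F·P·Fᵀ + Q = [56 -12; -12 27]
y = z − H·x̄ = [27, -45]
S = H·P̄·Hᵀ + R = [245 -351; -351 966]
K = P̄·Hᵀ·S⁻¹ = [-12276/37823 -12448/37823; -12393/37823 78/37823]
x' = x̄ + K·y = [1770/37823, -35537/37823]
P' = (I − K·H)·P̄ = [20632/37823 8184/37823; 8184/37823 8262/37823]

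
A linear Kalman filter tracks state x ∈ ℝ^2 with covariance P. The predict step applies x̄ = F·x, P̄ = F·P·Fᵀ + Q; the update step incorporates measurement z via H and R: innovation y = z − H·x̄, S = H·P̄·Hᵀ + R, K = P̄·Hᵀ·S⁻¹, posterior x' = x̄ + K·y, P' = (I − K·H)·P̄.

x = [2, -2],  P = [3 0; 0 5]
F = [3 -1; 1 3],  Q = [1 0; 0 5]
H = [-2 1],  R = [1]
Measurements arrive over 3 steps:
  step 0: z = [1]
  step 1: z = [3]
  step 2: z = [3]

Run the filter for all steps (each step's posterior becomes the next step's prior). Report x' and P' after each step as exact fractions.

step 0: x̄ = F·x = [8, -4]
step 0: P̄ = F·P·Fᵀ + Q = [33 -6; -6 53]
step 0: y = z − H·x̄ = [21]
step 0: S = H·P̄·Hᵀ + R = [210]
step 0: K = P̄·Hᵀ·S⁻¹ = [-12/35; 13/42]
step 0: x' = x̄ + K·y = [4/5, 5/2]
step 0: P' = (I − K·H)·P̄ = [291/35 114/7; 114/7 1381/42]
step 1: x̄ = F·x = [-1/10, 83/10]
step 1: P̄ = F·P·Fᵀ + Q = [2309/210 3961/70; 3961/70 28487/70]
step 1: y = z − H·x̄ = [-11/2]
step 1: S = H·P̄·Hᵀ + R = [9475/42]
step 1: K = P̄·Hᵀ·S⁻¹ = [1453/9475; 12339/9475]
step 1: x' = x̄ + K·y = [-8939/9475, 10778/9475]
step 1: P' = (I − K·H)·P̄ = [53913/9475 109279/9475; 109279/9475 230897/9475]
step 2: x̄ = F·x = [-7519/1895, 4679/1895]
step 2: P̄ = F·P·Fᵀ + Q = [13983/1895 68656/1895; 68656/1895 567007/1895]
step 2: y = z − H·x̄ = [-14032/1895]
step 2: S = H·P̄·Hᵀ + R = [70042/379]
step 2: K = P̄·Hᵀ·S⁻¹ = [4069/35021; 12277/10006]
step 2: x' = x̄ + K·y = [-845433/175105, -33101/5003]
step 2: P' = (I − K·H)·P̄ = [855227/175105 247257/25015; 247257/25015 1050413/50030]

step 0: x' = [4/5, 5/2], P' = [291/35 114/7; 114/7 1381/42]
step 1: x' = [-8939/9475, 10778/9475], P' = [53913/9475 109279/9475; 109279/9475 230897/9475]
step 2: x' = [-845433/175105, -33101/5003], P' = [855227/175105 247257/25015; 247257/25015 1050413/50030]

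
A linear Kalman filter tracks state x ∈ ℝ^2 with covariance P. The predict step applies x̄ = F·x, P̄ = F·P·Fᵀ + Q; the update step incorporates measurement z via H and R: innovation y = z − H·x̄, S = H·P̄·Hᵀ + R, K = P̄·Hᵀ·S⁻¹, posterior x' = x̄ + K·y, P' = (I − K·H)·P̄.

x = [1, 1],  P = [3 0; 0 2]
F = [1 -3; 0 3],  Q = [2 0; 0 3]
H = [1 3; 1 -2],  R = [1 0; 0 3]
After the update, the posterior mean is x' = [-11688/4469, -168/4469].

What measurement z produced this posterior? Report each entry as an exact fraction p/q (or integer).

z = [-3, -3]

x̄ = F·x = [-2, 3]
P̄ = F·P·Fᵀ + Q = [23 -18; -18 21]
S = H·P̄·Hᵀ + R = [105 -121; -121 182]
K = P̄·Hᵀ·S⁻¹ = [1497/4469 2444/4469; 930/4469 -855/4469]
x' − x̄ = [-2750/4469, -13575/4469] = K·y
y = (KᵀK)⁻¹·Kᵀ·(x' − x̄) = [-10, 5]
z = y + H·x̄ = [-10, 5] + [7, -8] = [-3, -3]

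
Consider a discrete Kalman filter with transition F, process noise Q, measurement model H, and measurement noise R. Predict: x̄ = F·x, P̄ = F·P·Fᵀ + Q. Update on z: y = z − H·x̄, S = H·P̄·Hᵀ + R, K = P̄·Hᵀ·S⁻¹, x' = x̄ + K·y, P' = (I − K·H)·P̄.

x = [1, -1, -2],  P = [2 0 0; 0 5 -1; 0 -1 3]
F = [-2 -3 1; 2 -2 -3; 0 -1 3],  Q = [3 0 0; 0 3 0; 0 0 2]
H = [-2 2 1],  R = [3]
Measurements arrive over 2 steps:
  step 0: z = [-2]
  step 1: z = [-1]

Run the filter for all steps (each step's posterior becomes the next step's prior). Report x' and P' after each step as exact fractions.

step 0: x' = [71/13, 64/13, -9/13], P' = [8999/247 7026/247 3694/247; 7026/247 7006/247 238/247; 3694/247 238/247 6744/247]
step 1: x' = [1466569/573221, 1260097/573221, -120947/573221], P' = [9727849/573221 19961882/573221 -21405806/573221; 19961882/573221 64031811/573221 -88108898/573221; -21405806/573221 -88108898/573221 133186224/573221]

step 0: x̄ = F·x = [-1, 10, -5]
step 0: P̄ = F·P·Fᵀ + Q = [65 6 34; 6 46 -14; 34 -14 40]
step 0: y = z − H·x̄ = [-19]
step 0: S = H·P̄·Hᵀ + R = [247]
step 0: K = P̄·Hᵀ·S⁻¹ = [-84/247; 66/247; -56/247]
step 0: x' = x̄ + K·y = [71/13, 64/13, -9/13]
step 0: P' = (I − K·H)·P̄ = [8999/247 7026/247 3694/247; 7026/247 7006/247 238/247; 3694/247 238/247 6744/247]
step 1: x̄ = F·x = [-343/13, 41/13, -7]
step 1: P̄ = F·P·Fᵀ + Q = [174643/247 2974/247 2366/19; 2974/247 27777/247 -3022/19; 2366/19 -3022/19 5136/19]
step 1: y = z − H·x̄ = [-690/13]
step 1: S = H·P̄·Hᵀ + R = [573221/247]
step 1: K = P̄·Hᵀ·S⁻¹ = [-312580/573221; 10320/573221; -73320/573221]
step 1: x' = x̄ + K·y = [1466569/573221, 1260097/573221, -120947/573221]
step 1: P' = (I − K·H)·P̄ = [9727849/573221 19961882/573221 -21405806/573221; 19961882/573221 64031811/573221 -88108898/573221; -21405806/573221 -88108898/573221 133186224/573221]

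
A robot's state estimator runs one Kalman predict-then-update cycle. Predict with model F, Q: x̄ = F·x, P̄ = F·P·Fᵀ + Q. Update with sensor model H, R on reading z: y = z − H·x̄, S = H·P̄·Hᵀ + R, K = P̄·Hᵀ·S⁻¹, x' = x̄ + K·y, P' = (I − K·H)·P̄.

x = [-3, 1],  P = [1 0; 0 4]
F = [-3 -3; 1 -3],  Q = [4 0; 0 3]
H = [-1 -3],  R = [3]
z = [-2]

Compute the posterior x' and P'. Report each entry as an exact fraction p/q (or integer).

x' = [2866/305, -759/305]
P' = [3993/305 -1257/305; -1257/305 991/610]

x̄ = F·x = [6, -6]
P̄ = F·P·Fᵀ + Q = [49 33; 33 40]
y = z − H·x̄ = [-14]
S = H·P̄·Hᵀ + R = [610]
K = P̄·Hᵀ·S⁻¹ = [-74/305; -153/610]
x' = x̄ + K·y = [2866/305, -759/305]
P' = (I − K·H)·P̄ = [3993/305 -1257/305; -1257/305 991/610]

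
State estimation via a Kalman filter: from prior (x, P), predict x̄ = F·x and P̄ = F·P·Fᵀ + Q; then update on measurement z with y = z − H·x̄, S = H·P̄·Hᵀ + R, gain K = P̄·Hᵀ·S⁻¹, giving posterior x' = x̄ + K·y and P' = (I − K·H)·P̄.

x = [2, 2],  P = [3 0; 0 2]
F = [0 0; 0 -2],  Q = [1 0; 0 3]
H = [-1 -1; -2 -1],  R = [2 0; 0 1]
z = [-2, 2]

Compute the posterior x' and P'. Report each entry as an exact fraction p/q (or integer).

x̄ = F·x = [0, -4]
P̄ = F·P·Fᵀ + Q = [1 0; 0 11]
y = z − H·x̄ = [-6, -2]
S = H·P̄·Hᵀ + R = [14 13; 13 16]
K = P̄·Hᵀ·S⁻¹ = [2/11 -3/11; -3/5 -1/5]
x' = x̄ + K·y = [-6/11, 0]
P' = (I − K·H)·P̄ = [7/11 -1; -1 11/5]

x' = [-6/11, 0]
P' = [7/11 -1; -1 11/5]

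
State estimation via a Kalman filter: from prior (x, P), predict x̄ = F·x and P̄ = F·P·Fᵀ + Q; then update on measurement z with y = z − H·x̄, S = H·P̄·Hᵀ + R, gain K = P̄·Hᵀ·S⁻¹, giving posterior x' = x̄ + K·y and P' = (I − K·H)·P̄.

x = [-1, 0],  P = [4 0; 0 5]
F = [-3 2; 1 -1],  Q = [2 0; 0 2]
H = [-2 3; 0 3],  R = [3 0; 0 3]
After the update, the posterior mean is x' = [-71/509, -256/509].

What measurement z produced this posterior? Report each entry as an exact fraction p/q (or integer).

x̄ = F·x = [3, -1]
P̄ = F·P·Fᵀ + Q = [58 -22; -22 11]
S = H·P̄·Hᵀ + R = [598 231; 231 102]
K = P̄·Hᵀ·S⁻¹ = [-1106/2545 858/2545; 77/2545 649/2545]
x' − x̄ = [-1598/509, 253/509] = K·y
y = (KᵀK)⁻¹·Kᵀ·(x' − x̄) = [8, 1]
z = y + H·x̄ = [8, 1] + [-9, -3] = [-1, -2]

z = [-1, -2]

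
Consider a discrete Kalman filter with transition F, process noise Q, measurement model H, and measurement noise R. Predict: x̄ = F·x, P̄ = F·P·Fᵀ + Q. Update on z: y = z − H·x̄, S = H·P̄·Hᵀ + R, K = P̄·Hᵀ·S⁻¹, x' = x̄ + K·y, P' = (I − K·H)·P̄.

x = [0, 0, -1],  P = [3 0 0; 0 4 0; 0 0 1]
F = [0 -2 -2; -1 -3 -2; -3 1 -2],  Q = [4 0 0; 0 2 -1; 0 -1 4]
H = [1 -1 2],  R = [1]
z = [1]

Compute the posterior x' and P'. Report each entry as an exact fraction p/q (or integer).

x̄ = F·x = [2, 2, 2]
P̄ = F·P·Fᵀ + Q = [24 28 -4; 28 45 0; -4 0 39]
y = z − H·x̄ = [-3]
S = H·P̄·Hᵀ + R = [154]
K = P̄·Hᵀ·S⁻¹ = [-6/77; -17/154; 37/77]
x' = x̄ + K·y = [172/77, 359/154, 43/77]
P' = (I − K·H)·P̄ = [1776/77 2054/77 136/77; 2054/77 6641/154 629/77; 136/77 629/77 265/77]

x' = [172/77, 359/154, 43/77]
P' = [1776/77 2054/77 136/77; 2054/77 6641/154 629/77; 136/77 629/77 265/77]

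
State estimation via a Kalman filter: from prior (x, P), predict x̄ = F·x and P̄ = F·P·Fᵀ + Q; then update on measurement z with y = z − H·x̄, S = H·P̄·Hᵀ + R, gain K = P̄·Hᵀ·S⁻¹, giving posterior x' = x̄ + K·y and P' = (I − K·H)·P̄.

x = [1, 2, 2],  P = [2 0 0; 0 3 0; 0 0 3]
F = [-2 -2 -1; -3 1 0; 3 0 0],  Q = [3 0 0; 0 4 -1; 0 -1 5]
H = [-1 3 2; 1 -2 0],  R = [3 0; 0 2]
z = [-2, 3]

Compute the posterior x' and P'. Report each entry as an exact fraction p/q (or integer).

x̄ = F·x = [-8, -1, 3]
P̄ = F·P·Fᵀ + Q = [26 6 -12; 6 25 -19; -12 -19 23]
y = z − H·x̄ = [-13, 9]
S = H·P̄·Hᵀ + R = [130 -94; -94 104]
K = P̄·Hᵀ·S⁻¹ = [-503/1171 -297/1171; -228/1171 -1403/2342; 637/1171 1737/2342]
x' = x̄ + K·y = [-5502/1171, -9041/2342, 6097/2342]
P' = (I − K·H)·P̄ = [18508/1171 9551/1171 -5827/1171; 9551/1171 5477/1171 -3782/1171; -5827/1171 -3782/1171 3715/1171]

x' = [-5502/1171, -9041/2342, 6097/2342]
P' = [18508/1171 9551/1171 -5827/1171; 9551/1171 5477/1171 -3782/1171; -5827/1171 -3782/1171 3715/1171]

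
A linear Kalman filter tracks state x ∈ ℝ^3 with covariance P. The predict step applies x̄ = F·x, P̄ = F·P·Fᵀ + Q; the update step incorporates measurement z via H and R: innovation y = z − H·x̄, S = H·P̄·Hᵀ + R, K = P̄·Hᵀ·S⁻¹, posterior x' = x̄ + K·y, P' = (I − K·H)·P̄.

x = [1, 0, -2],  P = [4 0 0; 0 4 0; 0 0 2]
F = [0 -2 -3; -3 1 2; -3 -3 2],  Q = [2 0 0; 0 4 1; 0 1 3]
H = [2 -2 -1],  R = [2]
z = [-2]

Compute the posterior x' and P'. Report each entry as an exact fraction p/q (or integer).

x' = [586/681, 476/227, -392/681]
P' = [14516/681 1360/227 20672/681; 1360/227 1361/227 116/227; 20672/681 116/227 40898/681]

x̄ = F·x = [6, -7, -7]
P̄ = F·P·Fᵀ + Q = [36 -20 12; -20 52 33; 12 33 83]
y = z − H·x̄ = [-35]
S = H·P̄·Hᵀ + R = [681]
K = P̄·Hᵀ·S⁻¹ = [100/681; -59/227; -125/681]
x' = x̄ + K·y = [586/681, 476/227, -392/681]
P' = (I − K·H)·P̄ = [14516/681 1360/227 20672/681; 1360/227 1361/227 116/227; 20672/681 116/227 40898/681]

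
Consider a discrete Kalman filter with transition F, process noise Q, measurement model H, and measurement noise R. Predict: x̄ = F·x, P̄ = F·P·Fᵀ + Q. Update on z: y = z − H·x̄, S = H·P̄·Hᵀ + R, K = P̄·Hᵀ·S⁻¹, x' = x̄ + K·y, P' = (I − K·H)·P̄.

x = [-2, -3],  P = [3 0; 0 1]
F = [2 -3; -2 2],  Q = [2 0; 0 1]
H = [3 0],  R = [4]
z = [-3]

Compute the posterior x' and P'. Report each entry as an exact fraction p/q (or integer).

x' = [-187/211, 550/211]
P' = [92/211 -72/211; -72/211 671/211]

x̄ = F·x = [5, -2]
P̄ = F·P·Fᵀ + Q = [23 -18; -18 17]
y = z − H·x̄ = [-18]
S = H·P̄·Hᵀ + R = [211]
K = P̄·Hᵀ·S⁻¹ = [69/211; -54/211]
x' = x̄ + K·y = [-187/211, 550/211]
P' = (I − K·H)·P̄ = [92/211 -72/211; -72/211 671/211]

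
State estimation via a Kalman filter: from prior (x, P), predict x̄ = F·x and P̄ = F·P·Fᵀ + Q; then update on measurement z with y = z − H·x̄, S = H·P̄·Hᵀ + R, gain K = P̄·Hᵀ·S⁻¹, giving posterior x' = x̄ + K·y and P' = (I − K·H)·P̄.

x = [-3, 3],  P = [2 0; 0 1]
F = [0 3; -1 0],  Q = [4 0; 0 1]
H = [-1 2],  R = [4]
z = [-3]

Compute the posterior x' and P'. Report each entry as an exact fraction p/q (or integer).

x' = [9, 3]
P' = [208/29 78/29; 78/29 51/29]

x̄ = F·x = [9, 3]
P̄ = F·P·Fᵀ + Q = [13 0; 0 3]
y = z − H·x̄ = [0]
S = H·P̄·Hᵀ + R = [29]
K = P̄·Hᵀ·S⁻¹ = [-13/29; 6/29]
x' = x̄ + K·y = [9, 3]
P' = (I − K·H)·P̄ = [208/29 78/29; 78/29 51/29]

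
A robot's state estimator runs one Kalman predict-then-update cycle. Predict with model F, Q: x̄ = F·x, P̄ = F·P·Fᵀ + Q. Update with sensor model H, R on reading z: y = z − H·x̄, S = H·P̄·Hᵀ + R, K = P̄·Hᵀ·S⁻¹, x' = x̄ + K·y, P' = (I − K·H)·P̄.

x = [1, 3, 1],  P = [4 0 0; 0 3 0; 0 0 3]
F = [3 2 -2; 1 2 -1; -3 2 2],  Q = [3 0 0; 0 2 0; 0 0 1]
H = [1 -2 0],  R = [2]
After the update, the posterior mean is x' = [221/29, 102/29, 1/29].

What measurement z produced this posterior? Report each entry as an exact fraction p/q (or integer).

x̄ = F·x = [7, 6, 5]
P̄ = F·P·Fᵀ + Q = [63 30 -36; 30 21 -6; -36 -6 61]
S = H·P̄·Hᵀ + R = [29]
K = P̄·Hᵀ·S⁻¹ = [3/29; -12/29; -24/29]
x' − x̄ = [18/29, -72/29, -144/29] = K·y
y = (KᵀK)⁻¹·Kᵀ·(x' − x̄) = [6]
z = y + H·x̄ = [6] + [-5] = [1]

z = [1]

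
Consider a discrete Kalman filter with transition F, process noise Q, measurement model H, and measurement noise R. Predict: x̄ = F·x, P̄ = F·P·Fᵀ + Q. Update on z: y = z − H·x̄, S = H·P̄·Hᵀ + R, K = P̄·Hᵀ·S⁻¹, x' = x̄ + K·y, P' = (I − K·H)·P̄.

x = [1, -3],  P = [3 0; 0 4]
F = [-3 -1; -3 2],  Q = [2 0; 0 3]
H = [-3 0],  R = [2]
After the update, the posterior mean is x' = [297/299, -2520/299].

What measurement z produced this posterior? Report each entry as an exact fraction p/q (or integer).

x̄ = F·x = [0, -9]
P̄ = F·P·Fᵀ + Q = [33 19; 19 46]
S = H·P̄·Hᵀ + R = [299]
K = P̄·Hᵀ·S⁻¹ = [-99/299; -57/299]
x' − x̄ = [297/299, 171/299] = K·y
y = (KᵀK)⁻¹·Kᵀ·(x' − x̄) = [-3]
z = y + H·x̄ = [-3] + [0] = [-3]

z = [-3]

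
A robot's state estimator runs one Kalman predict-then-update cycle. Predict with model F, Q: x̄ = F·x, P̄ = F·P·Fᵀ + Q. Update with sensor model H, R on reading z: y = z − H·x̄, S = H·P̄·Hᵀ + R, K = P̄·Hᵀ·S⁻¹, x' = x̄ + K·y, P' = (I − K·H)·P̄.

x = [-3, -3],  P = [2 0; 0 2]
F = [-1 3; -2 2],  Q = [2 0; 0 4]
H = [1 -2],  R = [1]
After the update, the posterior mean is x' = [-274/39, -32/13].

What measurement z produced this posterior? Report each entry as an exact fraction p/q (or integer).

x̄ = F·x = [-6, 0]
P̄ = F·P·Fᵀ + Q = [22 16; 16 20]
S = H·P̄·Hᵀ + R = [39]
K = P̄·Hᵀ·S⁻¹ = [-10/39; -8/13]
x' − x̄ = [-40/39, -32/13] = K·y
y = (KᵀK)⁻¹·Kᵀ·(x' − x̄) = [4]
z = y + H·x̄ = [4] + [-6] = [-2]

z = [-2]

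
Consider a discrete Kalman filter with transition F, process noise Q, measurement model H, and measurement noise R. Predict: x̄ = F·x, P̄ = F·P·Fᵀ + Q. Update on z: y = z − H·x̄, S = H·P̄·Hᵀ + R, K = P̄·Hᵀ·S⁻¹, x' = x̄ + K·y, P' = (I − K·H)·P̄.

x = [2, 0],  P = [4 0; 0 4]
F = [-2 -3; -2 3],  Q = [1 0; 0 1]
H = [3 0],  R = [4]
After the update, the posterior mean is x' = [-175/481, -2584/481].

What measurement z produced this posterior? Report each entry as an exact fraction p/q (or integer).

x̄ = F·x = [-4, -4]
P̄ = F·P·Fᵀ + Q = [53 -20; -20 53]
S = H·P̄·Hᵀ + R = [481]
K = P̄·Hᵀ·S⁻¹ = [159/481; -60/481]
x' − x̄ = [1749/481, -660/481] = K·y
y = (KᵀK)⁻¹·Kᵀ·(x' − x̄) = [11]
z = y + H·x̄ = [11] + [-12] = [-1]

z = [-1]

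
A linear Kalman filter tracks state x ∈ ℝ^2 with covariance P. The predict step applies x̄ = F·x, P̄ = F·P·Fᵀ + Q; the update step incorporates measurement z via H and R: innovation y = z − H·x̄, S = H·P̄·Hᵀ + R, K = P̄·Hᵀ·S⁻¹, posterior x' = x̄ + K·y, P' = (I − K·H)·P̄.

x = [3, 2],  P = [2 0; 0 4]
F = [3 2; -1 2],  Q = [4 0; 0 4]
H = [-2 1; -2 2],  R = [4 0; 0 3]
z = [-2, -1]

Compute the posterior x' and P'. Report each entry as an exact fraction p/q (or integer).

x' = [4206/1999, 3172/1999]
P' = [7220/1999 8156/1999; 8156/1999 10436/1999]

x̄ = F·x = [13, 1]
P̄ = F·P·Fᵀ + Q = [38 10; 10 22]
y = z − H·x̄ = [23, 23]
S = H·P̄·Hᵀ + R = [138 136; 136 163]
K = P̄·Hᵀ·S⁻¹ = [-1571/1999 624/1999; -1469/1999 1520/1999]
x' = x̄ + K·y = [4206/1999, 3172/1999]
P' = (I − K·H)·P̄ = [7220/1999 8156/1999; 8156/1999 10436/1999]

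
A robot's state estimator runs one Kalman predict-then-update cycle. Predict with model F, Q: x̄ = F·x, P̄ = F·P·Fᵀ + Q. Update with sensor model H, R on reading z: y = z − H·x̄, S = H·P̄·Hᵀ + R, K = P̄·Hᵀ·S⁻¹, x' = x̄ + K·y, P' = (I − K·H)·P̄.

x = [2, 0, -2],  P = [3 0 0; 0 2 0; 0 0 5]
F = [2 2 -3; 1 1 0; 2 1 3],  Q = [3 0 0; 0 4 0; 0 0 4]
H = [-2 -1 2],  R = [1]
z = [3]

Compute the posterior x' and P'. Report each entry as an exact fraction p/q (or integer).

x' = [304/129, 1171/774, 1778/387]
P' = [612/43 848/129 2243/129; 848/129 6797/774 4240/387; 2243/129 4240/387 8893/387]

x̄ = F·x = [10, 2, -2]
P̄ = F·P·Fᵀ + Q = [68 10 -29; 10 9 8; -29 8 63]
y = z − H·x̄ = [29]
S = H·P̄·Hᵀ + R = [774]
K = P̄·Hᵀ·S⁻¹ = [-34/129; -13/774; 88/387]
x' = x̄ + K·y = [304/129, 1171/774, 1778/387]
P' = (I − K·H)·P̄ = [612/43 848/129 2243/129; 848/129 6797/774 4240/387; 2243/129 4240/387 8893/387]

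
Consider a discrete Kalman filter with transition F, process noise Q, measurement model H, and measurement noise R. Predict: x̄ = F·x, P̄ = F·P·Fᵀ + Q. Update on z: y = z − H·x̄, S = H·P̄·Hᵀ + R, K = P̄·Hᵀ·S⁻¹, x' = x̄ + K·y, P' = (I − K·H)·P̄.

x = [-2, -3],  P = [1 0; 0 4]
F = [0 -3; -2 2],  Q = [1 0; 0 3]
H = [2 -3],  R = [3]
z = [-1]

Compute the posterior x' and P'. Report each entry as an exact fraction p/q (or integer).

x' = [1082/323, 1633/646]
P' = [1293/323 789/323; 789/323 1169/646]

x̄ = F·x = [9, -2]
P̄ = F·P·Fᵀ + Q = [37 -24; -24 23]
y = z − H·x̄ = [-25]
S = H·P̄·Hᵀ + R = [646]
K = P̄·Hᵀ·S⁻¹ = [73/323; -117/646]
x' = x̄ + K·y = [1082/323, 1633/646]
P' = (I − K·H)·P̄ = [1293/323 789/323; 789/323 1169/646]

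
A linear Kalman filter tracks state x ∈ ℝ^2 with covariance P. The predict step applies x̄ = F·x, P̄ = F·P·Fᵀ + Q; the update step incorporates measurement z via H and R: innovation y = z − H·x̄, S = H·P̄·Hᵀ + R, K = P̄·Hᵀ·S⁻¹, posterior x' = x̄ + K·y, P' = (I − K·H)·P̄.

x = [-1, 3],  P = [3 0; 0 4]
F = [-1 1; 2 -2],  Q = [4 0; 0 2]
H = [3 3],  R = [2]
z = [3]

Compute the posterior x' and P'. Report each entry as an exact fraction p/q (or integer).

x̄ = F·x = [4, -8]
P̄ = F·P·Fᵀ + Q = [11 -14; -14 30]
y = z − H·x̄ = [15]
S = H·P̄·Hᵀ + R = [119]
K = P̄·Hᵀ·S⁻¹ = [-9/119; 48/119]
x' = x̄ + K·y = [341/119, -232/119]
P' = (I − K·H)·P̄ = [1228/119 -1234/119; -1234/119 1266/119]

x' = [341/119, -232/119]
P' = [1228/119 -1234/119; -1234/119 1266/119]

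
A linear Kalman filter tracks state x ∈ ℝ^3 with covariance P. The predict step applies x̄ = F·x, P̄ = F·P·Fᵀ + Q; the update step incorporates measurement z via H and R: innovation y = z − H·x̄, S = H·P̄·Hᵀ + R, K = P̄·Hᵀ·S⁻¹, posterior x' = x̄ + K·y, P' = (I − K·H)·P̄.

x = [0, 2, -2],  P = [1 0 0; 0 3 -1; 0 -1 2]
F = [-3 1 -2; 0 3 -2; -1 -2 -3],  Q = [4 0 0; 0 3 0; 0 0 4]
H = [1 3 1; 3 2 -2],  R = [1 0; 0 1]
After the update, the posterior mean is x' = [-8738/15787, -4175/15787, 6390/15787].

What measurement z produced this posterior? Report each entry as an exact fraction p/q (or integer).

x̄ = F·x = [6, 10, 2]
P̄ = F·P·Fᵀ + Q = [28 25 8; 25 50 -1; 8 -1 23]
S = H·P̄·Hᵀ + R = [662 625; 625 757]
K = P̄·Hᵀ·S⁻¹ = [10277/110509 8741/110509; 21093/110509 8424/110509; 36196/110509 -33388/110509]
x' − x̄ = [-103460/15787, -162045/15787, -25184/15787] = K·y
y = (KᵀK)⁻¹·Kᵀ·(x' − x̄) = [-39, -37]
z = y + H·x̄ = [-39, -37] + [38, 34] = [-1, -3]

z = [-1, -3]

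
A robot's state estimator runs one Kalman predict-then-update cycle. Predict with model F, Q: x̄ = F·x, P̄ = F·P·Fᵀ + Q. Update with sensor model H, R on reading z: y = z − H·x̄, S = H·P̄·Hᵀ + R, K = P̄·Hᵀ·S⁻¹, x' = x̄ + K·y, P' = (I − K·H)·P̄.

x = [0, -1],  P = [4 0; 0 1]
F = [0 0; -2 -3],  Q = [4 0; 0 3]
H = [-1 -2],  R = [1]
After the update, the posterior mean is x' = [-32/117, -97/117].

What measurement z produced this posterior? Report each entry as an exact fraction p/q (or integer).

x̄ = F·x = [0, 3]
P̄ = F·P·Fᵀ + Q = [4 0; 0 28]
S = H·P̄·Hᵀ + R = [117]
K = P̄·Hᵀ·S⁻¹ = [-4/117; -56/117]
x' − x̄ = [-32/117, -448/117] = K·y
y = (KᵀK)⁻¹·Kᵀ·(x' − x̄) = [8]
z = y + H·x̄ = [8] + [-6] = [2]

z = [2]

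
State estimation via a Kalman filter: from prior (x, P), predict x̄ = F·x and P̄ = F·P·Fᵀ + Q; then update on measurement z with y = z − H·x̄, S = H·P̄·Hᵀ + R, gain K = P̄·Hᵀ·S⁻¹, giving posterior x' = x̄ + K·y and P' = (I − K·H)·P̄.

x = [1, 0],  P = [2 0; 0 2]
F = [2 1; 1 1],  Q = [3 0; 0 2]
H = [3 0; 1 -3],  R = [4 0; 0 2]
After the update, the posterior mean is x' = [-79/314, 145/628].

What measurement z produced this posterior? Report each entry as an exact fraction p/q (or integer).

x̄ = F·x = [2, 1]
P̄ = F·P·Fᵀ + Q = [13 6; 6 6]
S = H·P̄·Hᵀ + R = [121 -15; -15 33]
K = P̄·Hᵀ·S⁻¹ = [101/314 -5/942; 69/628 -197/628]
x' − x̄ = [-707/314, -483/628] = K·y
y = (KᵀK)⁻¹·Kᵀ·(x' − x̄) = [-7, 0]
z = y + H·x̄ = [-7, 0] + [6, -1] = [-1, -1]

z = [-1, -1]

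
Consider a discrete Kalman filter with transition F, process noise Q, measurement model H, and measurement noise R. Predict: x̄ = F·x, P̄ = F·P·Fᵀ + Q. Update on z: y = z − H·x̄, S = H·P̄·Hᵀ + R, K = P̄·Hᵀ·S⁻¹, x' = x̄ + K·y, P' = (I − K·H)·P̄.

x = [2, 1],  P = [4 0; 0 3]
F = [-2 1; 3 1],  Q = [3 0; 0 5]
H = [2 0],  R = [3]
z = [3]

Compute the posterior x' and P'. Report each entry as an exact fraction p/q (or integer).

x' = [123/91, 37/13]
P' = [66/91 -9/13; -9/13 320/13]

x̄ = F·x = [-3, 7]
P̄ = F·P·Fᵀ + Q = [22 -21; -21 44]
y = z − H·x̄ = [9]
S = H·P̄·Hᵀ + R = [91]
K = P̄·Hᵀ·S⁻¹ = [44/91; -6/13]
x' = x̄ + K·y = [123/91, 37/13]
P' = (I − K·H)·P̄ = [66/91 -9/13; -9/13 320/13]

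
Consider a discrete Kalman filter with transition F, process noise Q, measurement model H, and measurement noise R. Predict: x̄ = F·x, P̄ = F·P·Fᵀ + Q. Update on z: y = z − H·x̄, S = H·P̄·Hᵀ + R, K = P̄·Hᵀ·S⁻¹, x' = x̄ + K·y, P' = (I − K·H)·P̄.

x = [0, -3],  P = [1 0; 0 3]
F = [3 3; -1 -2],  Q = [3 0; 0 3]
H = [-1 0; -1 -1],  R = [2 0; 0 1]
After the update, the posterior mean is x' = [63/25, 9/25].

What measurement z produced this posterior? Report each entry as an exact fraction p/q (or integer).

z = [-3, -3]

x̄ = F·x = [-9, 6]
P̄ = F·P·Fᵀ + Q = [39 -21; -21 16]
S = H·P̄·Hᵀ + R = [41 18; 18 14]
K = P̄·Hᵀ·S⁻¹ = [-111/125 -18/125; 102/125 -173/250]
x' − x̄ = [288/25, -141/25] = K·y
y = (KᵀK)⁻¹·Kᵀ·(x' − x̄) = [-12, -6]
z = y + H·x̄ = [-12, -6] + [9, 3] = [-3, -3]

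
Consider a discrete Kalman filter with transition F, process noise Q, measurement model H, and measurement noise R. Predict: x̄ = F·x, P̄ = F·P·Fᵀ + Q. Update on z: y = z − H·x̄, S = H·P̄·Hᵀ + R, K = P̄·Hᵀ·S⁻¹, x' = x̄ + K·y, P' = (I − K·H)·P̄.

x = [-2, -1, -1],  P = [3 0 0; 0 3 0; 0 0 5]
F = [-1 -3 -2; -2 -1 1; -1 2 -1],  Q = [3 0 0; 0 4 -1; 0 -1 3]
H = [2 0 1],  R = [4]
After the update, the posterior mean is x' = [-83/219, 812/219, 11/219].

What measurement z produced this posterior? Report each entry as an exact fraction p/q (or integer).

z = [-1]

x̄ = F·x = [7, 4, 1]
P̄ = F·P·Fᵀ + Q = [53 5 -5; 5 24 -6; -5 -6 23]
S = H·P̄·Hᵀ + R = [219]
K = P̄·Hᵀ·S⁻¹ = [101/219; 4/219; 13/219]
x' − x̄ = [-1616/219, -64/219, -208/219] = K·y
y = (KᵀK)⁻¹·Kᵀ·(x' − x̄) = [-16]
z = y + H·x̄ = [-16] + [15] = [-1]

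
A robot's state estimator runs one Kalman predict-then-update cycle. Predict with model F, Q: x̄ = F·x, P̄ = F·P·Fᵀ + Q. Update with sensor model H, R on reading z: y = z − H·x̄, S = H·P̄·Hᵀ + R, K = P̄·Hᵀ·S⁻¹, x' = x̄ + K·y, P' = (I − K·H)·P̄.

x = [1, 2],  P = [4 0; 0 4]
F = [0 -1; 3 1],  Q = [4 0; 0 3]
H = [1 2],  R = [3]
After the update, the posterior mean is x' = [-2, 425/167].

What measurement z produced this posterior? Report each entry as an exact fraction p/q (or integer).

x̄ = F·x = [-2, 5]
P̄ = F·P·Fᵀ + Q = [8 -4; -4 43]
S = H·P̄·Hᵀ + R = [167]
K = P̄·Hᵀ·S⁻¹ = [0; 82/167]
x' − x̄ = [0, -410/167] = K·y
y = (KᵀK)⁻¹·Kᵀ·(x' − x̄) = [-5]
z = y + H·x̄ = [-5] + [8] = [3]

z = [3]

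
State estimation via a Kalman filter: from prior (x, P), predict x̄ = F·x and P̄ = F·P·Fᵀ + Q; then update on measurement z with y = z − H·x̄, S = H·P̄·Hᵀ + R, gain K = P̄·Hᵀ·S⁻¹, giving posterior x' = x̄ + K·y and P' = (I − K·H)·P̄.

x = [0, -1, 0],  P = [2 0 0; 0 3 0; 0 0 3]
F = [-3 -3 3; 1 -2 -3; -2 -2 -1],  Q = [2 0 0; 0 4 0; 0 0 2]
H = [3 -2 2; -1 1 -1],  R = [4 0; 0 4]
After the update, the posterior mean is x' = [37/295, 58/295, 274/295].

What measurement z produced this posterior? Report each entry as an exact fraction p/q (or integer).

x̄ = F·x = [3, 2, 2]
P̄ = F·P·Fᵀ + Q = [74 -15 21; -15 45 17; 21 17 25]
S = H·P̄·Hᵀ + R = [1246 -474; -474 186]
K = P̄·Hᵀ·S⁻¹ = [106/295 287/885; 133/590 713/885; 79/590 164/885]
x' − x̄ = [-848/295, -532/295, -316/295] = K·y
y = (KᵀK)⁻¹·Kᵀ·(x' − x̄) = [-8, 0]
z = y + H·x̄ = [-8, 0] + [9, -3] = [1, -3]

z = [1, -3]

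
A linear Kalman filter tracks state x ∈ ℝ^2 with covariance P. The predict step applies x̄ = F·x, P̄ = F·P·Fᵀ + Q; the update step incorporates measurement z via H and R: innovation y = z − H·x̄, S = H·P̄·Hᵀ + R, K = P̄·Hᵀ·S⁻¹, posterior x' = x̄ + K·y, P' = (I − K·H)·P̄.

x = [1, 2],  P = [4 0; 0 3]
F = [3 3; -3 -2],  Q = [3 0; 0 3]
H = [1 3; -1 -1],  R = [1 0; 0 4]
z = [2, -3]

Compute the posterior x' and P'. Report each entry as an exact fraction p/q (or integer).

x̄ = F·x = [9, -7]
P̄ = F·P·Fᵀ + Q = [66 -54; -54 51]
y = z − H·x̄ = [14, -1]
S = H·P̄·Hᵀ + R = [202 -3; -3 13]
K = P̄·Hᵀ·S⁻¹ = [-1284/2617 -2712/2617; 1296/2617 903/2617]
x' = x̄ + K·y = [8289/2617, -1078/2617]
P' = (I − K·H)·P̄ = [16914/2617 -6066/2617; -6066/2617 2454/2617]

x' = [8289/2617, -1078/2617]
P' = [16914/2617 -6066/2617; -6066/2617 2454/2617]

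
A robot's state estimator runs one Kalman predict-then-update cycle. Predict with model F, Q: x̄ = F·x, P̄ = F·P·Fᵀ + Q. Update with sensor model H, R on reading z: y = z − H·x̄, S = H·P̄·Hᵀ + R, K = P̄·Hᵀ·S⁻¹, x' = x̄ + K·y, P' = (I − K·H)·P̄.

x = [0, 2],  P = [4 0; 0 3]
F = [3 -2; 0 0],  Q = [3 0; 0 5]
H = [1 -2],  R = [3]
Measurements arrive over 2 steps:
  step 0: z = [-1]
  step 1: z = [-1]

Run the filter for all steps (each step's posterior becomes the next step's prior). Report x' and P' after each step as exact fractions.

step 0: x̄ = F·x = [-4, 0]
step 0: P̄ = F·P·Fᵀ + Q = [51 0; 0 5]
step 0: y = z − H·x̄ = [3]
step 0: S = H·P̄·Hᵀ + R = [74]
step 0: K = P̄·Hᵀ·S⁻¹ = [51/74; -5/37]
step 0: x' = x̄ + K·y = [-143/74, -15/37]
step 0: P' = (I − K·H)·P̄ = [1173/74 255/37; 255/37 135/37]
step 1: x̄ = F·x = [-369/74, 0]
step 1: P̄ = F·P·Fᵀ + Q = [5739/74 0; 0 5]
step 1: y = z − H·x̄ = [295/74]
step 1: S = H·P̄·Hᵀ + R = [7441/74]
step 1: K = P̄·Hᵀ·S⁻¹ = [5739/7441; -740/7441]
step 1: x' = x̄ + K·y = [-14226/7441, -2950/7441]
step 1: P' = (I − K·H)·P̄ = [131997/7441 57390/7441; 57390/7441 29805/7441]

step 0: x' = [-143/74, -15/37], P' = [1173/74 255/37; 255/37 135/37]
step 1: x' = [-14226/7441, -2950/7441], P' = [131997/7441 57390/7441; 57390/7441 29805/7441]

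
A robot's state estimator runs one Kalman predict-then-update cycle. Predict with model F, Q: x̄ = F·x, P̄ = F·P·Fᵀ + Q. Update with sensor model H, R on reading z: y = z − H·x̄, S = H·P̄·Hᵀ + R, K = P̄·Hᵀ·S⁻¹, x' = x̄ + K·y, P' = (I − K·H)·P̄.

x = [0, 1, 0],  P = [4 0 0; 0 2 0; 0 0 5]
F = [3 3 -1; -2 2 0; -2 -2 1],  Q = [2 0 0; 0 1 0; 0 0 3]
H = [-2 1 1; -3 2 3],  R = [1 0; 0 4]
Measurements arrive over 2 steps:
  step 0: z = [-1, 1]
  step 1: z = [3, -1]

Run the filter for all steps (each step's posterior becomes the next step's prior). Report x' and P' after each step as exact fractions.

step 0: x̄ = F·x = [3, 2, -2]
step 0: P̄ = F·P·Fᵀ + Q = [61 -12 -41; -12 25 8; -41 8 32]
step 0: y = z − H·x̄ = [5, 12]
step 0: S = H·P̄·Hᵀ + R = [530 1005; 1005 1919]
step 0: K = P̄·Hᵀ·S⁻¹ = [-835/1409 195/1409; -1167/7045 203/1409; -2057/7045 388/1409]
step 0: x' = x̄ + K·y = [2392/1409, 4087/1409, -219/1409]
step 0: P' = (I − K·H)·P̄ = [4174/1409 9237/1409 -1724/1409; 9237/1409 130994/7045 -39791/7045; -1724/1409 -39791/7045 20494/7045]
step 1: x̄ = F·x = [19656/1409, 3390/1409, -13177/1409]
step 1: P̄ = F·P·Fᵀ + Q = [2523156/7045 723086/7045 -1727953/7045; 723086/7045 245021/7045 -502838/7045; -1727953/7045 -502838/7045 1212209/7045]
step 1: y = z − H·x̄ = [53326/1409, 90310/1409]
step 1: S = H·P̄·Hᵀ + R = [14570691/7045 5448278/1409; 5448278/1409 10203723/1409]
step 1: K = P̄·Hᵀ·S⁻¹ = [-99382903/182135597 12699149/182135597; -1966189/26019371 -575888/26019371; -53885501/182135597 56670904/182135597]
step 1: x' = x̄ + K·y = [-406511884/182135597, -48723756/26019371, -110397195/182135597]
step 1: P' = (I − K·H)·P̄ = [250395302/182135597 57462943/26019371 -832900/182135597; 57462943/26019371 24113402/3717053 -55834117/26019371; -832900/182135597 -55834117/26019371 335287518/182135597]

step 0: x' = [2392/1409, 4087/1409, -219/1409], P' = [4174/1409 9237/1409 -1724/1409; 9237/1409 130994/7045 -39791/7045; -1724/1409 -39791/7045 20494/7045]
step 1: x' = [-406511884/182135597, -48723756/26019371, -110397195/182135597], P' = [250395302/182135597 57462943/26019371 -832900/182135597; 57462943/26019371 24113402/3717053 -55834117/26019371; -832900/182135597 -55834117/26019371 335287518/182135597]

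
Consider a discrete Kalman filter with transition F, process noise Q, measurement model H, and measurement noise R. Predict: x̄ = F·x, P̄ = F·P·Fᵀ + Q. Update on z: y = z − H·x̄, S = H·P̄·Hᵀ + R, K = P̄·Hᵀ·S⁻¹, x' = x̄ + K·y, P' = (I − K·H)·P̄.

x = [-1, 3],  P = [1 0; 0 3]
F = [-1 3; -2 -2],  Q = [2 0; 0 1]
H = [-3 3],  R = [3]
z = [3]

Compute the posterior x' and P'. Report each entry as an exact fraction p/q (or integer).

x̄ = F·x = [10, -4]
P̄ = F·P·Fᵀ + Q = [30 -16; -16 17]
y = z − H·x̄ = [45]
S = H·P̄·Hᵀ + R = [714]
K = P̄·Hᵀ·S⁻¹ = [-23/119; 33/238]
x' = x̄ + K·y = [155/119, 533/238]
P' = (I − K·H)·P̄ = [396/119 373/119; 373/119 779/238]

x' = [155/119, 533/238]
P' = [396/119 373/119; 373/119 779/238]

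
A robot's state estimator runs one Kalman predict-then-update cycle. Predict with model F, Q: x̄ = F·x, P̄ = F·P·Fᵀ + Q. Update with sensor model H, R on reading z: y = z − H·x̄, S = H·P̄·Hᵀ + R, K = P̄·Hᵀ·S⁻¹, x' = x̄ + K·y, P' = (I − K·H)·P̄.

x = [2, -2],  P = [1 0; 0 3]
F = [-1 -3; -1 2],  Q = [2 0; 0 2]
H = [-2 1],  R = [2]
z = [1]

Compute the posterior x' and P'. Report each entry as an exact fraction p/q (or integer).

x̄ = F·x = [4, -6]
P̄ = F·P·Fᵀ + Q = [30 -17; -17 15]
y = z − H·x̄ = [15]
S = H·P̄·Hᵀ + R = [205]
K = P̄·Hᵀ·S⁻¹ = [-77/205; 49/205]
x' = x̄ + K·y = [-67/41, -99/41]
P' = (I − K·H)·P̄ = [221/205 288/205; 288/205 674/205]

x' = [-67/41, -99/41]
P' = [221/205 288/205; 288/205 674/205]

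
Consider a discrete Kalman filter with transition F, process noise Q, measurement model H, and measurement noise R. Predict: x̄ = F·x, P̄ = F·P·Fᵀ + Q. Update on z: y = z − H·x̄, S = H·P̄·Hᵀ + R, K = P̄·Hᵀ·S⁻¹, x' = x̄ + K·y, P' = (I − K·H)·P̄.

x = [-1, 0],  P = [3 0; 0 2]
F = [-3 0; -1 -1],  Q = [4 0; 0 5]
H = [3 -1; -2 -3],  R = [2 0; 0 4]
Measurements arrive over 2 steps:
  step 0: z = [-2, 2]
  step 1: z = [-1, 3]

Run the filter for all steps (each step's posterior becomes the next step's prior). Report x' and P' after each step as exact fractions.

step 0: x' = [-6898/9767, -5182/29301], P' = [1762/9767 24/9767; 24/9767 10156/29301]
step 1: x' = [-14004867/30070001, -16763349/30070001], P' = [5294527/30070001 32148/30070001; 32148/30070001 10254124/30070001]

step 0: x̄ = F·x = [3, 1]
step 0: P̄ = F·P·Fᵀ + Q = [31 9; 9 10]
step 0: y = z − H·x̄ = [-10, 11]
step 0: S = H·P̄·Hᵀ + R = [237 -219; -219 326]
step 0: K = P̄·Hᵀ·S⁻¹ = [2631/9767 -899/9767; -4970/29301 -2551/9767]
step 0: x' = x̄ + K·y = [-6898/9767, -5182/29301]
step 0: P' = (I − K·H)·P̄ = [1762/9767 24/9767; 24/9767 10156/29301]
step 1: x̄ = F·x = [20694/9767, 25876/29301]
step 1: P̄ = F·P·Fᵀ + Q = [54926/9767 5358/9767; 5358/9767 162091/29301]
step 1: y = z − H·x̄ = [-189671/29301, 96565/9767]
step 1: S = H·P̄·Hᵀ + R = [1607251/29301 -204971/9767; -204971/9767 809341/9767]
step 1: K = P̄·Hᵀ·S⁻¹ = [1219341/4626154 -5342749/60140002; -390680/2313077 -7706667/30070001]
step 1: x' = x̄ + K·y = [-14004867/30070001, -16763349/30070001]
step 1: P' = (I − K·H)·P̄ = [5294527/30070001 32148/30070001; 32148/30070001 10254124/30070001]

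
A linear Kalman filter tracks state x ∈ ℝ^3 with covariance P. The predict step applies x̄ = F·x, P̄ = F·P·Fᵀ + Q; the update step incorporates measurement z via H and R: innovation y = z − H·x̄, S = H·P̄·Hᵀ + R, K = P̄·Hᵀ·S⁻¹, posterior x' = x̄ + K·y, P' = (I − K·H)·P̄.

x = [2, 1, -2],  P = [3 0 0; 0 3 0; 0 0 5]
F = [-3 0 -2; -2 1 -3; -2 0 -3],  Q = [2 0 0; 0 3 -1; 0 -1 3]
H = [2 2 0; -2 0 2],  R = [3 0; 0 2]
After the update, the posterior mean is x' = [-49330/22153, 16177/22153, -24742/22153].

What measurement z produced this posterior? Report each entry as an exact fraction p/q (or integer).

x̄ = F·x = [-2, 3, 2]
P̄ = F·P·Fᵀ + Q = [49 48 48; 48 63 56; 48 56 60]
S = H·P̄·Hᵀ + R = [835 28; 28 54]
K = P̄·Hᵀ·S⁻¹ = [5266/22153 -3551/22153; 5770/22153 3572/22153; 5280/22153 7108/22153]
x' − x̄ = [-5024/22153, -50282/22153, -69048/22153] = K·y
y = (KᵀK)⁻¹·Kᵀ·(x' − x̄) = [-5, -6]
z = y + H·x̄ = [-5, -6] + [2, 8] = [-3, 2]

z = [-3, 2]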